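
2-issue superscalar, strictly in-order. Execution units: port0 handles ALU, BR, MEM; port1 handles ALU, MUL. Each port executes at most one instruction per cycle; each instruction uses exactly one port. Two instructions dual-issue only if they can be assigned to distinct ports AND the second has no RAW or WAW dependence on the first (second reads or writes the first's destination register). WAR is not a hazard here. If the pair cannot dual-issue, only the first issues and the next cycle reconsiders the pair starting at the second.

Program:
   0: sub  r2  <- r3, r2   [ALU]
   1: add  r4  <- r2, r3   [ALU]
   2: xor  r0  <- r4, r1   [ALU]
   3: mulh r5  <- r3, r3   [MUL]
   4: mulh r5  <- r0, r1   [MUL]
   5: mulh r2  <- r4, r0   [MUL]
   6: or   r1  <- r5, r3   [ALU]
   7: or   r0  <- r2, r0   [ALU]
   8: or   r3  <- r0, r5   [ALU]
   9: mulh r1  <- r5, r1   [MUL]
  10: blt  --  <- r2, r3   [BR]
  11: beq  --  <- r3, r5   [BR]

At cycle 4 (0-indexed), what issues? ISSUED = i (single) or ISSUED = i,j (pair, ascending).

ISSUED = 5,6

  cy0 -> i0 (sub) RAW r2
  cy1 -> i1 (add) RAW r4
  cy2 -> i2&i3 (xor mulh) dual
  cy3 -> i4 (mulh) no-port MUL/MUL
  cy4 -> i5&i6 (mulh or) dual
  cy5 -> i7 (or) RAW r0
  cy6 -> i8&i9 (or mulh) dual
  cy7 -> i10 (blt) no-port BR/BR
  cy8 -> i11 (beq) tail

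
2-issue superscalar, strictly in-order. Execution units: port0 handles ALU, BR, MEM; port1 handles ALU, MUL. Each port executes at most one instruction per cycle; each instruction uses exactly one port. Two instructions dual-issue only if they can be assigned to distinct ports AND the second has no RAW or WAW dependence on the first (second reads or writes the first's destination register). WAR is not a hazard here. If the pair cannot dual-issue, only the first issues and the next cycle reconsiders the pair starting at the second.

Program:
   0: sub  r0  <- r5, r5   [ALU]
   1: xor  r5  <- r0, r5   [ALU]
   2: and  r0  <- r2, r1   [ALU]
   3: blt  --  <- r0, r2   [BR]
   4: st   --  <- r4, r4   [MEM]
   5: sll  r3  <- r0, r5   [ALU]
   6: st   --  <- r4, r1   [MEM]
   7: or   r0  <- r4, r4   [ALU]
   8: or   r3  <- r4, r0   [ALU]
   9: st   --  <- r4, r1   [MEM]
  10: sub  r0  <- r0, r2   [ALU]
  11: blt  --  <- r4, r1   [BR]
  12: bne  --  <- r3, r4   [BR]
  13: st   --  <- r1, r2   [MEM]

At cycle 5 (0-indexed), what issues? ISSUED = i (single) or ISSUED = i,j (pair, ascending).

ISSUED = 8,9

0. sub @i0  | RAW r0
1. xor;and @i1/i2  | dual
2. blt @i3  | no-port BR/MEM
3. st;sll @i4/i5  | dual
4. st;or @i6/i7  | dual
5. or;st @i8/i9  | dual
6. sub;blt @i10/i11  | dual
7. bne @i12  | no-port BR/MEM
8. st @i13  | tail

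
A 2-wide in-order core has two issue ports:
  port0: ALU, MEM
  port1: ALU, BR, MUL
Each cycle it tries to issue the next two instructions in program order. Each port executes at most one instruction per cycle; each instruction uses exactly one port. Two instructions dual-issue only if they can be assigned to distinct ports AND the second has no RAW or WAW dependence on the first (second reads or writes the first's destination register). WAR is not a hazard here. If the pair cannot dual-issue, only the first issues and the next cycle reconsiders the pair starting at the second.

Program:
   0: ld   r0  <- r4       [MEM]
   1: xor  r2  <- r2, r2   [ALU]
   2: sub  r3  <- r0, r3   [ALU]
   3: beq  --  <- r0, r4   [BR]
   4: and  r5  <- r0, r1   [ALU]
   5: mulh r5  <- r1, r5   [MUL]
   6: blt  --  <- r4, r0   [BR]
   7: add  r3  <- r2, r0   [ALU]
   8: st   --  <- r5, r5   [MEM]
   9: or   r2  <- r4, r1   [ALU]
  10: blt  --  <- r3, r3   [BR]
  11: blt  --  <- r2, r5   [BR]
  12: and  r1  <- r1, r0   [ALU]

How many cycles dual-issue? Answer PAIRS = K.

#0 head=0: ld;xor i0+i1 dual
#1 head=2: sub;beq i2+i3 dual
#2 head=4: and i4 RAW+WAW r5
#3 head=5: mulh i5 no-port MUL/BR
#4 head=6: blt;add i6+i7 dual
#5 head=8: st;or i8+i9 dual
#6 head=10: blt i10 no-port BR/BR
#7 head=11: blt;and i11+i12 dual

PAIRS = 5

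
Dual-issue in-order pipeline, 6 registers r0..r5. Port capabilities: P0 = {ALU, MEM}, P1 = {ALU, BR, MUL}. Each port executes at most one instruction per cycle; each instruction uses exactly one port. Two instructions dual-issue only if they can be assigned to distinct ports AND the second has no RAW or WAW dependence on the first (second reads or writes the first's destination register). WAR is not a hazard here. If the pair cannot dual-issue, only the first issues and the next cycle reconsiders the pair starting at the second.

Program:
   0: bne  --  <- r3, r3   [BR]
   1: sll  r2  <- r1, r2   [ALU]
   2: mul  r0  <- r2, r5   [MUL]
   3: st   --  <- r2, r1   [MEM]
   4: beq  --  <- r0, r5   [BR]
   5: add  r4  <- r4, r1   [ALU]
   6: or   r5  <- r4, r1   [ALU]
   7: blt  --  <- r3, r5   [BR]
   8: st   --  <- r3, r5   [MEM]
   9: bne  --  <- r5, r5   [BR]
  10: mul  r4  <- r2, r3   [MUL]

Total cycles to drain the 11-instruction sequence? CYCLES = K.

CYCLES = 7

[0] i0&i1  bne.BR+sll.ALU  -- pair
[1] i2&i3  mul.MUL+st.MEM  -- pair
[2] i4&i5  beq.BR+add.ALU  -- pair
[3] i6  or.ALU  -- RAW r5
[4] i7&i8  blt.BR+st.MEM  -- pair
[5] i9  bne.BR  -- no-port BR/MUL
[6] i10  mul.MUL  -- tail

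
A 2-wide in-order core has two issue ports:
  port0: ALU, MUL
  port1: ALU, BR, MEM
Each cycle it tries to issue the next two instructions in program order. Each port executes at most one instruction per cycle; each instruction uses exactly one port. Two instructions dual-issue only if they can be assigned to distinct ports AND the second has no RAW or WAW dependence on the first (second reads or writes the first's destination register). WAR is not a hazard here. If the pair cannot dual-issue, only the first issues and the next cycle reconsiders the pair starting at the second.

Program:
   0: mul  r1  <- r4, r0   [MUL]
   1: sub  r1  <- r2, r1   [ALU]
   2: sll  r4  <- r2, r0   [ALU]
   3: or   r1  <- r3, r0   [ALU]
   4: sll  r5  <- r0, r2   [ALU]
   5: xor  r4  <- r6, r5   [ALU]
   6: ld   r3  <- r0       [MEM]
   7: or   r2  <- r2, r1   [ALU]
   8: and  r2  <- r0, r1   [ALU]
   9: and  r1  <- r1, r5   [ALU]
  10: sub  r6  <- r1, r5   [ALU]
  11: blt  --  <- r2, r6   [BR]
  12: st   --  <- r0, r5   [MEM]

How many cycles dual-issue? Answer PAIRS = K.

PAIRS = 4

c0: i0 mul  RAW+WAW r1
c1: i1,i2 sub+sll  2-wide
c2: i3,i4 or+sll  2-wide
c3: i5,i6 xor+ld  2-wide
c4: i7 or  WAW r2
c5: i8,i9 and+and  2-wide
c6: i10 sub  RAW r6
c7: i11 blt  no-port BR/MEM
c8: i12 st  tail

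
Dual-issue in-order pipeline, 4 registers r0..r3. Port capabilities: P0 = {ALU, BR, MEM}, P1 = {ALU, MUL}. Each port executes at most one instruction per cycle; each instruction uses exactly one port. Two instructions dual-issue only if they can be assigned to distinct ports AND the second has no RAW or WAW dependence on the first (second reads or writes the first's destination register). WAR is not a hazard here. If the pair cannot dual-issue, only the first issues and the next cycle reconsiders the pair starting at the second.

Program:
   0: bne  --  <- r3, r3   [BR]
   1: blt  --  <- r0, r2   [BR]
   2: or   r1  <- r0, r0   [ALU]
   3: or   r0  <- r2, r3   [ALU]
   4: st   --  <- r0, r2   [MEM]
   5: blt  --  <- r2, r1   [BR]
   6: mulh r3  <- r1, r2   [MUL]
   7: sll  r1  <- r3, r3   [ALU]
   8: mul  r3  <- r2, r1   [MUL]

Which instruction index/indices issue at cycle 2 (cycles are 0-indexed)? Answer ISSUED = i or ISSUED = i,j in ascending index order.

#0 head=0: bne.BR i0 no-port BR/BR
#1 head=1: blt.BR or.ALU i1/i2 pair
#2 head=3: or.ALU i3 RAW r0
#3 head=4: st.MEM i4 no-port MEM/BR
#4 head=5: blt.BR mulh.MUL i5/i6 pair
#5 head=7: sll.ALU i7 RAW r1
#6 head=8: mul.MUL i8 tail

ISSUED = 3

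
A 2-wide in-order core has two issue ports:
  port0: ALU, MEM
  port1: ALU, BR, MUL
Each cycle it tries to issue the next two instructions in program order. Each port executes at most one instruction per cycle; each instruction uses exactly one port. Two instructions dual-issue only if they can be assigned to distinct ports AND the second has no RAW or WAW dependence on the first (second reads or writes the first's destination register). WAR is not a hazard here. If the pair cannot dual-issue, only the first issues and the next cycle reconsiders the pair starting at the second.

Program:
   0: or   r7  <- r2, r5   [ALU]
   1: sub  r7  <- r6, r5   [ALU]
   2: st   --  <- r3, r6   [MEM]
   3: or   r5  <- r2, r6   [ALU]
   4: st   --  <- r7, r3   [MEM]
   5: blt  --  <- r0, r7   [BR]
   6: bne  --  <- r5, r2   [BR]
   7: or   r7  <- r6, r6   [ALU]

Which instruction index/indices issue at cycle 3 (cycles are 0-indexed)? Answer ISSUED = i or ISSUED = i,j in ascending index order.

ISSUED = 5

[0] i0  or.ALU  -- WAW r7
[1] i1&i2  sub.ALU+st.MEM  -- pair
[2] i3&i4  or.ALU+st.MEM  -- pair
[3] i5  blt.BR  -- no-port BR/BR
[4] i6&i7  bne.BR+or.ALU  -- pair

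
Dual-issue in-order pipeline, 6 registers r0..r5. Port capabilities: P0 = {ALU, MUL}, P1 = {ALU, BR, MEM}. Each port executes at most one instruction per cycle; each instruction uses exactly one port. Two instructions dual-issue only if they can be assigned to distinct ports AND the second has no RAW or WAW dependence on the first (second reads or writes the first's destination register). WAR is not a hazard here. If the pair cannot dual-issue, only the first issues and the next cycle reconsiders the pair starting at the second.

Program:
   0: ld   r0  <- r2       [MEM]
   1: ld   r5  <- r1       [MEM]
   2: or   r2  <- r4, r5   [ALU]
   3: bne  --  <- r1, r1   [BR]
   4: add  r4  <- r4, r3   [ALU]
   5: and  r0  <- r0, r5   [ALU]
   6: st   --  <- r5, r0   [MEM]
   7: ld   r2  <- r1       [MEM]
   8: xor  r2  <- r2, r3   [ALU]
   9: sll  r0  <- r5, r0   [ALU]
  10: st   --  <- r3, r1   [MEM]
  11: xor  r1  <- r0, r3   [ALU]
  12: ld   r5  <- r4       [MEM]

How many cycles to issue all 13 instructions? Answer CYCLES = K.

CYCLES = 9

0. ld @i0  | no-port MEM/MEM
1. ld @i1  | RAW r5
2. or/bne @i2&i3  | dual
3. add/and @i4&i5  | dual
4. st @i6  | no-port MEM/MEM
5. ld @i7  | RAW+WAW r2
6. xor/sll @i8&i9  | dual
7. st/xor @i10&i11  | dual
8. ld @i12  | tail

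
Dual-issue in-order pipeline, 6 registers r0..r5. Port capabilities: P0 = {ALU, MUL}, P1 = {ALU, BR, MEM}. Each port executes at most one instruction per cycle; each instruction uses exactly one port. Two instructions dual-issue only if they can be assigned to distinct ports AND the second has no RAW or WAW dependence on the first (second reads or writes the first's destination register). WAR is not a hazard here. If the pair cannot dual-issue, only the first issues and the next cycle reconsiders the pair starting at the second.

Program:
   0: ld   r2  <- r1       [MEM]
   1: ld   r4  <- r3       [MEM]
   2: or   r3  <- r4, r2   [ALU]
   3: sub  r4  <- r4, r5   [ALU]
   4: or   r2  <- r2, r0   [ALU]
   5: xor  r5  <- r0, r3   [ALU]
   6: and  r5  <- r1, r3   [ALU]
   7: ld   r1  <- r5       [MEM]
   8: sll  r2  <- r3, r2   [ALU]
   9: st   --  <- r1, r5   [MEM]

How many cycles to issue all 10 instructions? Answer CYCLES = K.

c0: i0 ld  no-port MEM/MEM
c1: i1 ld  RAW r4
c2: i2+i3 or/sub  dual
c3: i4+i5 or/xor  dual
c4: i6 and  RAW r5
c5: i7+i8 ld/sll  dual
c6: i9 st  tail

CYCLES = 7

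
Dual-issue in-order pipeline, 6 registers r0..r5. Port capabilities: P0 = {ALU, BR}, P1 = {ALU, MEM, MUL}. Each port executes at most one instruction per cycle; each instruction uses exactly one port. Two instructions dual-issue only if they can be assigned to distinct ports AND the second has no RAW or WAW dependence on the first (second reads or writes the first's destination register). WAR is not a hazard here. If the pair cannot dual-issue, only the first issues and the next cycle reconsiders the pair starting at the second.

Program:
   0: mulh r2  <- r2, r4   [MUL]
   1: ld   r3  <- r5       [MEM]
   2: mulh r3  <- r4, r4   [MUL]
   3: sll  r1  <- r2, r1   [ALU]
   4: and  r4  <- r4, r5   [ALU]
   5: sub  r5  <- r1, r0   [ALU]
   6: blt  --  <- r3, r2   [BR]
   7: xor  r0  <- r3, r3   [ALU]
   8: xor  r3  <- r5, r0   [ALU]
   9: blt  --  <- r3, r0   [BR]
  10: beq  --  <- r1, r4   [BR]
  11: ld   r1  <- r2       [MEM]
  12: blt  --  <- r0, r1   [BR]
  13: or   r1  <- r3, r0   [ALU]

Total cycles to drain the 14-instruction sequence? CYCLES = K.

CYCLES = 9

[0] i0  mulh  -- no-port MUL/MEM
[1] i1  ld  -- no-port MEM/MUL
[2] i2&i3  mulh+sll  -- 2-wide
[3] i4&i5  and+sub  -- 2-wide
[4] i6&i7  blt+xor  -- 2-wide
[5] i8  xor  -- RAW r3
[6] i9  blt  -- no-port BR/BR
[7] i10&i11  beq+ld  -- 2-wide
[8] i12&i13  blt+or  -- 2-wide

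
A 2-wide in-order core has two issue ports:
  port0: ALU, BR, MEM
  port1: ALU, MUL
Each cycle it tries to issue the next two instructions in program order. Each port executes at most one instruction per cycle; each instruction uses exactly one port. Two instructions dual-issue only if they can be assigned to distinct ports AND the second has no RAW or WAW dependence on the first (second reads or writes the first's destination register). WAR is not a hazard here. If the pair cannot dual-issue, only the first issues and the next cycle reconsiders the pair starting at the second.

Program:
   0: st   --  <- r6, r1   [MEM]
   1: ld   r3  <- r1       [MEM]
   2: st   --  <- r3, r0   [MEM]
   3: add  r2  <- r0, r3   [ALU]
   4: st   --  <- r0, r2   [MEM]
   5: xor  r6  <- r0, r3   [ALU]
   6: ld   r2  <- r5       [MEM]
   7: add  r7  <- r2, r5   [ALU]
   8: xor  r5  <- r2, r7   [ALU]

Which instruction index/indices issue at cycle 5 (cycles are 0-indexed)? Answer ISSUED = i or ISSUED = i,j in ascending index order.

0. st.MEM @i0  | no-port MEM/MEM
1. ld.MEM @i1  | no-port MEM/MEM
2. st.MEM add.ALU @i2+i3  | pair
3. st.MEM xor.ALU @i4+i5  | pair
4. ld.MEM @i6  | RAW r2
5. add.ALU @i7  | RAW r7
6. xor.ALU @i8  | tail

ISSUED = 7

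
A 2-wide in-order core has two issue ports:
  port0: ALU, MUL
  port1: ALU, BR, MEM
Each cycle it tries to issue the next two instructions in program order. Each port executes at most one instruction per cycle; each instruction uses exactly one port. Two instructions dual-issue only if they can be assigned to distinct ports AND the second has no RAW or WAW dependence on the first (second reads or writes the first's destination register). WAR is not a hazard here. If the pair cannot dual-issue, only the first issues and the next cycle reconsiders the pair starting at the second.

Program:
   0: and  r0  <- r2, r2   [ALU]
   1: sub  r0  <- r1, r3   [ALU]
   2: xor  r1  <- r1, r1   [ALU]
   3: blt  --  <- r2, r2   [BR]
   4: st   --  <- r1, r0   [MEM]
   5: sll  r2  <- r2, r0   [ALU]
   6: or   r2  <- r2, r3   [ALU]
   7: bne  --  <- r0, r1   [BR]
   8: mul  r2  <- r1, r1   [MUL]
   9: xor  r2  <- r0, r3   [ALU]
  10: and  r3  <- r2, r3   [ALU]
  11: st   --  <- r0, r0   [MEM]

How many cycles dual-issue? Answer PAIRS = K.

t=0 i0:and.ALU ; WAW r0
t=1 i1/i2:sub.ALU+xor.ALU ; dual
t=2 i3:blt.BR ; no-port BR/MEM
t=3 i4/i5:st.MEM+sll.ALU ; dual
t=4 i6/i7:or.ALU+bne.BR ; dual
t=5 i8:mul.MUL ; WAW r2
t=6 i9:xor.ALU ; RAW r2
t=7 i10/i11:and.ALU+st.MEM ; dual

PAIRS = 4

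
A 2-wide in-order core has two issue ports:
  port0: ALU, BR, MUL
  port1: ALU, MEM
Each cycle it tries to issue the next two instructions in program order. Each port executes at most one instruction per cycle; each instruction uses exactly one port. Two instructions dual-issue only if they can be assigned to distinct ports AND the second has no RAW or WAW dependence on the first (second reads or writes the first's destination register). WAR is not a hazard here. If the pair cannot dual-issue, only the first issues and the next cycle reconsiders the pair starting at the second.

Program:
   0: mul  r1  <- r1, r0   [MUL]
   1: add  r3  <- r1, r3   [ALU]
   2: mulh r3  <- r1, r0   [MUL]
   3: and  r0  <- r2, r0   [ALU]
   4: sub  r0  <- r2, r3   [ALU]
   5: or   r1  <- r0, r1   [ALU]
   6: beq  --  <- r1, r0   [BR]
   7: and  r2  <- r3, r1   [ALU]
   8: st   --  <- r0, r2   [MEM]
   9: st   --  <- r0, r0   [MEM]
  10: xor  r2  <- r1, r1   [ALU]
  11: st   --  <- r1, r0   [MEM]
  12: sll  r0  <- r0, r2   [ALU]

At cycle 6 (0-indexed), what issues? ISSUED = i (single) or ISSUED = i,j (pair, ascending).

ISSUED = 8

0. mul.MUL @i0  | RAW r1
1. add.ALU @i1  | WAW r3
2. mulh.MUL;and.ALU @i2+i3  | 2-wide
3. sub.ALU @i4  | RAW r0
4. or.ALU @i5  | RAW r1
5. beq.BR;and.ALU @i6+i7  | 2-wide
6. st.MEM @i8  | no-port MEM/MEM
7. st.MEM;xor.ALU @i9+i10  | 2-wide
8. st.MEM;sll.ALU @i11+i12  | 2-wide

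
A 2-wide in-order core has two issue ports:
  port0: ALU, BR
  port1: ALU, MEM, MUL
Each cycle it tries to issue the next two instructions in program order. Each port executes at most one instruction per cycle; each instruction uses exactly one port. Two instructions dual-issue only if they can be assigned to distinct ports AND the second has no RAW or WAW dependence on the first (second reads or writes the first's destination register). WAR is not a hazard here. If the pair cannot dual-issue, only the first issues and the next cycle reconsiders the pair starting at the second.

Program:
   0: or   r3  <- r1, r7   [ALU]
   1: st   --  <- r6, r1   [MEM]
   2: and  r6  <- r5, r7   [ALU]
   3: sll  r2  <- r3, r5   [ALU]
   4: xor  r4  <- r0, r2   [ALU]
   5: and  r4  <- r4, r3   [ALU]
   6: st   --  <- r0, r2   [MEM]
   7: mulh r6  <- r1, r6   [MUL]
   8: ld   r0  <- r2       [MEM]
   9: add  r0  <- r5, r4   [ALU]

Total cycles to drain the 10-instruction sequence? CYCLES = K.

CYCLES = 7

c0: i0&i1 or/st  2-wide
c1: i2&i3 and/sll  2-wide
c2: i4 xor  RAW+WAW r4
c3: i5&i6 and/st  2-wide
c4: i7 mulh  no-port MUL/MEM
c5: i8 ld  WAW r0
c6: i9 add  tail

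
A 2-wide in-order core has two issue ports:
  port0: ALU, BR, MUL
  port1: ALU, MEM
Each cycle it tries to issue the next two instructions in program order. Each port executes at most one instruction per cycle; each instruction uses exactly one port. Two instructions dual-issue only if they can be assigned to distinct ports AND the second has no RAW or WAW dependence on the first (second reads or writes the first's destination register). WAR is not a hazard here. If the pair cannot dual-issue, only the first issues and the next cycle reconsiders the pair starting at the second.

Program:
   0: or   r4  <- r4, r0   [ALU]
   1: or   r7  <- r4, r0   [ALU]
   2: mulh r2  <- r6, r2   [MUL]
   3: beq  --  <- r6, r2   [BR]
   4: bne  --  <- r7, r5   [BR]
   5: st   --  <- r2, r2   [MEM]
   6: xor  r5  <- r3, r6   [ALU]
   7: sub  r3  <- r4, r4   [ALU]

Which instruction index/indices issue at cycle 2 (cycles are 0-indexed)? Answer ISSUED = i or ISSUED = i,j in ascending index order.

[0] i0  or.ALU  -- RAW r4
[1] i1+i2  or.ALU;mulh.MUL  -- pair
[2] i3  beq.BR  -- no-port BR/BR
[3] i4+i5  bne.BR;st.MEM  -- pair
[4] i6+i7  xor.ALU;sub.ALU  -- pair

ISSUED = 3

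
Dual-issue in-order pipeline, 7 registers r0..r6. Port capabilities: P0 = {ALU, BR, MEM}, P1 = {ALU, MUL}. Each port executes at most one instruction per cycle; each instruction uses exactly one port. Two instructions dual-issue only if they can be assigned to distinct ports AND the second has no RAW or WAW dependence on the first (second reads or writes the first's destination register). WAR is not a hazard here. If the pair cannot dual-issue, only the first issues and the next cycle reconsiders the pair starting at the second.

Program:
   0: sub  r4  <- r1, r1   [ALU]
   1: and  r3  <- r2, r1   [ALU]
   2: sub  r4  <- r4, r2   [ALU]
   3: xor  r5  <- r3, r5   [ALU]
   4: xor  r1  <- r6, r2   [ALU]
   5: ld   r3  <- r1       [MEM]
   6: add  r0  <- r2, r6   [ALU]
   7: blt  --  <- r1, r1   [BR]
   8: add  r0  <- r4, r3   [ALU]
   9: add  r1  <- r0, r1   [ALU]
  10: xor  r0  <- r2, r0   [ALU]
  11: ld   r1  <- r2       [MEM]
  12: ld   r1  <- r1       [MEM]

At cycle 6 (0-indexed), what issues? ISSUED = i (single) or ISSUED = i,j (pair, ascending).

0. sub.ALU;and.ALU @i0+i1  | dual
1. sub.ALU;xor.ALU @i2+i3  | dual
2. xor.ALU @i4  | RAW r1
3. ld.MEM;add.ALU @i5+i6  | dual
4. blt.BR;add.ALU @i7+i8  | dual
5. add.ALU;xor.ALU @i9+i10  | dual
6. ld.MEM @i11  | no-port MEM/MEM
7. ld.MEM @i12  | tail

ISSUED = 11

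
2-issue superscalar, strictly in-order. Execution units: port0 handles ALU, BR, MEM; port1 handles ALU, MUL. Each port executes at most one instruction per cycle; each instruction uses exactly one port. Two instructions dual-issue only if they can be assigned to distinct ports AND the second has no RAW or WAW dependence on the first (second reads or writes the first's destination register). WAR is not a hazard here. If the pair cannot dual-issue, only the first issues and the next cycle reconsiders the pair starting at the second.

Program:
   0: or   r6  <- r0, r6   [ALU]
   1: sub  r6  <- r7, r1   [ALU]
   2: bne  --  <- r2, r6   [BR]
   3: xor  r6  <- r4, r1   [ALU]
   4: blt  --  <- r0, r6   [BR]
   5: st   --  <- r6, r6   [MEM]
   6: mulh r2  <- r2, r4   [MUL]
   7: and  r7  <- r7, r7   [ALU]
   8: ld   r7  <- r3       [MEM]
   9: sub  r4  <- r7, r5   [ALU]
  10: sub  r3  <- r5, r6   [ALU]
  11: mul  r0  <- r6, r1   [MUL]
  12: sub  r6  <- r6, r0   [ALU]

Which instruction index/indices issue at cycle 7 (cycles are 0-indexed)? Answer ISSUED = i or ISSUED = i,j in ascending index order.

ISSUED = 9,10

c0: i0 or  WAW r6
c1: i1 sub  RAW r6
c2: i2,i3 bne/xor  pair
c3: i4 blt  no-port BR/MEM
c4: i5,i6 st/mulh  pair
c5: i7 and  WAW r7
c6: i8 ld  RAW r7
c7: i9,i10 sub/sub  pair
c8: i11 mul  RAW r0
c9: i12 sub  tail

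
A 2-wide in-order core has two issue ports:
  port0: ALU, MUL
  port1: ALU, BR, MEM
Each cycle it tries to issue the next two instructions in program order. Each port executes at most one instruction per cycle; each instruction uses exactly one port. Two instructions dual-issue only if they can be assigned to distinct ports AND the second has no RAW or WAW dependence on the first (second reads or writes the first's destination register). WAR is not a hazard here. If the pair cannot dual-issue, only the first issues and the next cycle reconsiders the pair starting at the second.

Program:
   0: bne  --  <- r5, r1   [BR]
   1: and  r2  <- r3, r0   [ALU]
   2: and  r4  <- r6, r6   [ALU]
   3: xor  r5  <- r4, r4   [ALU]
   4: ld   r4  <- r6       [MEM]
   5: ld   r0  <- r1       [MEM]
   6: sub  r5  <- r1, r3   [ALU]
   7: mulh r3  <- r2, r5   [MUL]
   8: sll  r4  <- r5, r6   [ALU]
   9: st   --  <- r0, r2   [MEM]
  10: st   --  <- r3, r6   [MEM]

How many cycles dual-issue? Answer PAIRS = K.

[0] i0+i1  bne.BR/and.ALU  -- dual
[1] i2  and.ALU  -- RAW r4
[2] i3+i4  xor.ALU/ld.MEM  -- dual
[3] i5+i6  ld.MEM/sub.ALU  -- dual
[4] i7+i8  mulh.MUL/sll.ALU  -- dual
[5] i9  st.MEM  -- no-port MEM/MEM
[6] i10  st.MEM  -- tail

PAIRS = 4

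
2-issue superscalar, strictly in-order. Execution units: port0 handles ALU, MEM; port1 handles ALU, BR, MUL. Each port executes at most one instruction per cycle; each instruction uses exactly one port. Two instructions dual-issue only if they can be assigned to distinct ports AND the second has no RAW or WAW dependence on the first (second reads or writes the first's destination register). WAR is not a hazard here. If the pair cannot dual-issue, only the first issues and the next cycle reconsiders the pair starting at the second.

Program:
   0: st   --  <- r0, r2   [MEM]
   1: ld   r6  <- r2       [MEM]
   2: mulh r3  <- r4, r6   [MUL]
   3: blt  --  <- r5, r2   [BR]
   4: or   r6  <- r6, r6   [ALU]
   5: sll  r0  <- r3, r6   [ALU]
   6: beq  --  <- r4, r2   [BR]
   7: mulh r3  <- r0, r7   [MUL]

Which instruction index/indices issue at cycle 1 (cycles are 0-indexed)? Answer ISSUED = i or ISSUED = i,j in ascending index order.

ISSUED = 1

t=0 i0:st.MEM ; no-port MEM/MEM
t=1 i1:ld.MEM ; RAW r6
t=2 i2:mulh.MUL ; no-port MUL/BR
t=3 i3&i4:blt.BR+or.ALU ; 2-wide
t=4 i5&i6:sll.ALU+beq.BR ; 2-wide
t=5 i7:mulh.MUL ; tail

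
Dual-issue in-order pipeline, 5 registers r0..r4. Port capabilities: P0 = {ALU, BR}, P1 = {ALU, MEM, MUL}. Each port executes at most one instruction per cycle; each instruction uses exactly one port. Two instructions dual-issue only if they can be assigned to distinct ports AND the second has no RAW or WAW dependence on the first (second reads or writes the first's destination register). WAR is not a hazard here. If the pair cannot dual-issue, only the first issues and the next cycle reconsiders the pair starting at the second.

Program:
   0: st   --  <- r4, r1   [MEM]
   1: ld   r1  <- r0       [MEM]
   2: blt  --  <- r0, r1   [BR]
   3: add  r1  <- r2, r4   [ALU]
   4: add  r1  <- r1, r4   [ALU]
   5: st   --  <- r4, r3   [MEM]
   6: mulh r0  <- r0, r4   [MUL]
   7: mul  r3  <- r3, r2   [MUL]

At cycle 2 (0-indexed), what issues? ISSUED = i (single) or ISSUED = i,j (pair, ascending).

ISSUED = 2,3

#0 head=0: st i0 no-port MEM/MEM
#1 head=1: ld i1 RAW r1
#2 head=2: blt add i2,i3 2-wide
#3 head=4: add st i4,i5 2-wide
#4 head=6: mulh i6 no-port MUL/MUL
#5 head=7: mul i7 tail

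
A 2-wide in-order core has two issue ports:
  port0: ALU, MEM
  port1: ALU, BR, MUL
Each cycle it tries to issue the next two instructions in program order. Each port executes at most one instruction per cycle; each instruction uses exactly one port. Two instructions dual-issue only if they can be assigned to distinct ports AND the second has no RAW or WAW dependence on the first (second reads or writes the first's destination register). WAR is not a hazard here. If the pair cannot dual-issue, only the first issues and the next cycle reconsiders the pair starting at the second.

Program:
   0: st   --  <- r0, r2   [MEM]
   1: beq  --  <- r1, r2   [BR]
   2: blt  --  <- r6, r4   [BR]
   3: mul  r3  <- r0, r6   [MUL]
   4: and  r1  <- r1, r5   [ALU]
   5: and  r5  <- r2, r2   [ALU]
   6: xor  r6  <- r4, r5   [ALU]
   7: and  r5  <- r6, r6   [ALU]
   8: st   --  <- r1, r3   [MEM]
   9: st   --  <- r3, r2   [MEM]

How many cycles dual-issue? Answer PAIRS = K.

PAIRS = 3

t=0 i0+i1:st.MEM+beq.BR ; pair
t=1 i2:blt.BR ; no-port BR/MUL
t=2 i3+i4:mul.MUL+and.ALU ; pair
t=3 i5:and.ALU ; RAW r5
t=4 i6:xor.ALU ; RAW r6
t=5 i7+i8:and.ALU+st.MEM ; pair
t=6 i9:st.MEM ; tail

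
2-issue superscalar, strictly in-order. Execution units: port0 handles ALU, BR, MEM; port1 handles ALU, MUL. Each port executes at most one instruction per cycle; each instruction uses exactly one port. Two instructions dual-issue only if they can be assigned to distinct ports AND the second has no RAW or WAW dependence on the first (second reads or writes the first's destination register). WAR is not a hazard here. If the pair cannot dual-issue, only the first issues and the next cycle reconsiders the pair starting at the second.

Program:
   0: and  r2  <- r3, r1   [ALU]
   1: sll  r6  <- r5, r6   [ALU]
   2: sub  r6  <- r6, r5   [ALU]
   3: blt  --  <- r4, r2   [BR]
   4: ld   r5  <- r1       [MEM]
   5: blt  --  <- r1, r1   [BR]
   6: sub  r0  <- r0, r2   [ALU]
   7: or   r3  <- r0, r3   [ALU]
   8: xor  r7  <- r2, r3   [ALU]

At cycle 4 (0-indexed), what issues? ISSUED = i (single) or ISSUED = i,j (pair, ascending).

ISSUED = 7

0. and.ALU/sll.ALU @i0,i1  | dual
1. sub.ALU/blt.BR @i2,i3  | dual
2. ld.MEM @i4  | no-port MEM/BR
3. blt.BR/sub.ALU @i5,i6  | dual
4. or.ALU @i7  | RAW r3
5. xor.ALU @i8  | tail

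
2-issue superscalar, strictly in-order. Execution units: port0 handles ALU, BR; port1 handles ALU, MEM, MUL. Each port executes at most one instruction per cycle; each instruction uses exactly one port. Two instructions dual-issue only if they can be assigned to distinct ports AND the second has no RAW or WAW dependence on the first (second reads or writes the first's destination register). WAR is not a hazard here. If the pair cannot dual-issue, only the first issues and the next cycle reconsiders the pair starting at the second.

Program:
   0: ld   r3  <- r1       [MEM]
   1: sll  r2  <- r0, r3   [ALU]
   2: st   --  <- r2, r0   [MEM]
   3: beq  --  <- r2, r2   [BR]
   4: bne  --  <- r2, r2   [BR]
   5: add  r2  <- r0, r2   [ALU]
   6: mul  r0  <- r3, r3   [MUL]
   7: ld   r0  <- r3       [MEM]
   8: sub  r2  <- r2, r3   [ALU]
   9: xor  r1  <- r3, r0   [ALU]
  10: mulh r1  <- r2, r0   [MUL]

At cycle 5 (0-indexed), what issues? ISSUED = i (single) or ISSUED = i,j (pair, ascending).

ISSUED = 7,8

c0: i0 ld  RAW r3
c1: i1 sll  RAW r2
c2: i2,i3 st+beq  2-wide
c3: i4,i5 bne+add  2-wide
c4: i6 mul  no-port MUL/MEM
c5: i7,i8 ld+sub  2-wide
c6: i9 xor  WAW r1
c7: i10 mulh  tail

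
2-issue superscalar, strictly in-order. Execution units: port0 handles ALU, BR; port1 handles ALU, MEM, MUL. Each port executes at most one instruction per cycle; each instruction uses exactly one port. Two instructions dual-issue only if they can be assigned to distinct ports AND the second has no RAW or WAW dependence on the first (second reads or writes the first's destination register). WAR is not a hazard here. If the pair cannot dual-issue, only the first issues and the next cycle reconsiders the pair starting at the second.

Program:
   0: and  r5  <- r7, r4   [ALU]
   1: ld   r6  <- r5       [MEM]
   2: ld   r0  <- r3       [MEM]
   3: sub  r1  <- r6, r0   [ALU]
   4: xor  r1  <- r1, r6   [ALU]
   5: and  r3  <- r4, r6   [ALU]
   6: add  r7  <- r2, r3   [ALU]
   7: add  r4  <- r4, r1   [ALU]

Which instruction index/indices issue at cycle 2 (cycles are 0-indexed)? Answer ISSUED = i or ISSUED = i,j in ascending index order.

#0 head=0: and.ALU i0 RAW r5
#1 head=1: ld.MEM i1 no-port MEM/MEM
#2 head=2: ld.MEM i2 RAW r0
#3 head=3: sub.ALU i3 RAW+WAW r1
#4 head=4: xor.ALU/and.ALU i4&i5 2-wide
#5 head=6: add.ALU/add.ALU i6&i7 2-wide

ISSUED = 2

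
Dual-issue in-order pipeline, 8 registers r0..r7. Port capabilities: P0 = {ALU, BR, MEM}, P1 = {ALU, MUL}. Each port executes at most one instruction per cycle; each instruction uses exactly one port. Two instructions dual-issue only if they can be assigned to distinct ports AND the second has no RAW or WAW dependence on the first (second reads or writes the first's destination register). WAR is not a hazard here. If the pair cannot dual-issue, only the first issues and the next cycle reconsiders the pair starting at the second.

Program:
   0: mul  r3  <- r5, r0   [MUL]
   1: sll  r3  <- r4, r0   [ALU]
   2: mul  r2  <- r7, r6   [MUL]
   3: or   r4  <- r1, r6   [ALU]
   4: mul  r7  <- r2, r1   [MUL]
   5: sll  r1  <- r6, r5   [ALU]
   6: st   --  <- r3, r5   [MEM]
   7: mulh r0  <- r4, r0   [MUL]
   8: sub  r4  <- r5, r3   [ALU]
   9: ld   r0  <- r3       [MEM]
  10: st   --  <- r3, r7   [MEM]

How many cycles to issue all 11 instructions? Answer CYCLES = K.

t=0 i0:mul.MUL ; WAW r3
t=1 i1&i2:sll.ALU mul.MUL ; pair
t=2 i3&i4:or.ALU mul.MUL ; pair
t=3 i5&i6:sll.ALU st.MEM ; pair
t=4 i7&i8:mulh.MUL sub.ALU ; pair
t=5 i9:ld.MEM ; no-port MEM/MEM
t=6 i10:st.MEM ; tail

CYCLES = 7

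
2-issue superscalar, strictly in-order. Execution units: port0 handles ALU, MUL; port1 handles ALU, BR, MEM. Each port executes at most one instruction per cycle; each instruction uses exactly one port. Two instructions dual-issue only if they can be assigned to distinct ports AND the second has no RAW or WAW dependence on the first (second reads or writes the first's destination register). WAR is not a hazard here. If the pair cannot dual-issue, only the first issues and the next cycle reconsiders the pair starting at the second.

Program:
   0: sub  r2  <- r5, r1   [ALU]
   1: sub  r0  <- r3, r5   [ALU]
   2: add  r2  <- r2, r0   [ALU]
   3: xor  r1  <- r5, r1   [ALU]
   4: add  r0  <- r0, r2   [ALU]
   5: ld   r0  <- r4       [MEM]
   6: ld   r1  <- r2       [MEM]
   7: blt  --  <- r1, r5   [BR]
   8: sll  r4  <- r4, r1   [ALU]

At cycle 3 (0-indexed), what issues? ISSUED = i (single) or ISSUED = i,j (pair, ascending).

ISSUED = 5

c0: i0+i1 sub.ALU sub.ALU  dual
c1: i2+i3 add.ALU xor.ALU  dual
c2: i4 add.ALU  WAW r0
c3: i5 ld.MEM  no-port MEM/MEM
c4: i6 ld.MEM  no-port MEM/BR
c5: i7+i8 blt.BR sll.ALU  dual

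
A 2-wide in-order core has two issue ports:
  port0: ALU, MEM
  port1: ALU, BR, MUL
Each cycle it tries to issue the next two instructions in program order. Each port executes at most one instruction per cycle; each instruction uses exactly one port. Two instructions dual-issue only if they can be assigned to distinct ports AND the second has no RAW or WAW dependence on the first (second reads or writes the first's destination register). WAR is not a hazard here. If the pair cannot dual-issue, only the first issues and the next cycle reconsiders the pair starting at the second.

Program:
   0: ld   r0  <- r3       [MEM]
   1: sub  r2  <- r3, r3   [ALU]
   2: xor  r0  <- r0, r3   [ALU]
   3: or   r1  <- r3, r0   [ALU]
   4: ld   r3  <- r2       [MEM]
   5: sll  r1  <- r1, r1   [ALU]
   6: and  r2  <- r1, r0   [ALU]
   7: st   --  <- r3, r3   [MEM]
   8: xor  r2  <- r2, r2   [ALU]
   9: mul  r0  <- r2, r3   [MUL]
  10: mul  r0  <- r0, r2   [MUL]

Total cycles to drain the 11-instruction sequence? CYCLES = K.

t=0 i0,i1:ld.MEM+sub.ALU ; 2-wide
t=1 i2:xor.ALU ; RAW r0
t=2 i3,i4:or.ALU+ld.MEM ; 2-wide
t=3 i5:sll.ALU ; RAW r1
t=4 i6,i7:and.ALU+st.MEM ; 2-wide
t=5 i8:xor.ALU ; RAW r2
t=6 i9:mul.MUL ; no-port MUL/MUL
t=7 i10:mul.MUL ; tail

CYCLES = 8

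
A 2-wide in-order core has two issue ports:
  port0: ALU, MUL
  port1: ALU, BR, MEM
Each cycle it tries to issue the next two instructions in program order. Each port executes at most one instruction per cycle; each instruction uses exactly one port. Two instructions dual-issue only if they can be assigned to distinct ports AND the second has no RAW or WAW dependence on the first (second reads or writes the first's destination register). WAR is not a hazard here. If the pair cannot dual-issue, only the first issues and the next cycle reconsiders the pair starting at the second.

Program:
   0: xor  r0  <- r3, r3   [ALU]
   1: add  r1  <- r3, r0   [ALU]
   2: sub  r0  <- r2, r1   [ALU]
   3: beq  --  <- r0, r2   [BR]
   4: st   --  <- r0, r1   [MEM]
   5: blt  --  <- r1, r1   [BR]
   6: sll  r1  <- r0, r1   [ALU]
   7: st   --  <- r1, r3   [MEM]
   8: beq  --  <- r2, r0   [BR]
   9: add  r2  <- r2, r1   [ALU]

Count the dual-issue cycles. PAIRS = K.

PAIRS = 2

t=0 i0:xor ; RAW r0
t=1 i1:add ; RAW r1
t=2 i2:sub ; RAW r0
t=3 i3:beq ; no-port BR/MEM
t=4 i4:st ; no-port MEM/BR
t=5 i5+i6:blt;sll ; 2-wide
t=6 i7:st ; no-port MEM/BR
t=7 i8+i9:beq;add ; 2-wide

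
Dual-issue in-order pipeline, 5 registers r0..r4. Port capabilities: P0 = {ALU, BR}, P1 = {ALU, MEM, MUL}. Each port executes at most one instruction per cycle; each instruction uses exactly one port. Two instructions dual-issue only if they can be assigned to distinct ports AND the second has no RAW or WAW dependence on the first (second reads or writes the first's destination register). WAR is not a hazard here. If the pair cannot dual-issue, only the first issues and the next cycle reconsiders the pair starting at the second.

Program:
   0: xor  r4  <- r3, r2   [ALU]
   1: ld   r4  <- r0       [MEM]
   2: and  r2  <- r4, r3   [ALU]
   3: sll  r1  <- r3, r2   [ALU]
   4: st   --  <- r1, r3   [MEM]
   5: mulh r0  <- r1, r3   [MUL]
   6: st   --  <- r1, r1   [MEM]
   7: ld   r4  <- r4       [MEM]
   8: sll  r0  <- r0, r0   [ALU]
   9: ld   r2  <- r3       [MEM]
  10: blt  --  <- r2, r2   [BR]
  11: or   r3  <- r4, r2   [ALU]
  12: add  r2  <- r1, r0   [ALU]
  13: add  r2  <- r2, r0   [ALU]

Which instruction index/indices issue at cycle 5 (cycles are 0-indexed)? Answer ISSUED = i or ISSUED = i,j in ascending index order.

ISSUED = 5

[0] i0  xor.ALU  -- WAW r4
[1] i1  ld.MEM  -- RAW r4
[2] i2  and.ALU  -- RAW r2
[3] i3  sll.ALU  -- RAW r1
[4] i4  st.MEM  -- no-port MEM/MUL
[5] i5  mulh.MUL  -- no-port MUL/MEM
[6] i6  st.MEM  -- no-port MEM/MEM
[7] i7&i8  ld.MEM/sll.ALU  -- 2-wide
[8] i9  ld.MEM  -- RAW r2
[9] i10&i11  blt.BR/or.ALU  -- 2-wide
[10] i12  add.ALU  -- RAW+WAW r2
[11] i13  add.ALU  -- tail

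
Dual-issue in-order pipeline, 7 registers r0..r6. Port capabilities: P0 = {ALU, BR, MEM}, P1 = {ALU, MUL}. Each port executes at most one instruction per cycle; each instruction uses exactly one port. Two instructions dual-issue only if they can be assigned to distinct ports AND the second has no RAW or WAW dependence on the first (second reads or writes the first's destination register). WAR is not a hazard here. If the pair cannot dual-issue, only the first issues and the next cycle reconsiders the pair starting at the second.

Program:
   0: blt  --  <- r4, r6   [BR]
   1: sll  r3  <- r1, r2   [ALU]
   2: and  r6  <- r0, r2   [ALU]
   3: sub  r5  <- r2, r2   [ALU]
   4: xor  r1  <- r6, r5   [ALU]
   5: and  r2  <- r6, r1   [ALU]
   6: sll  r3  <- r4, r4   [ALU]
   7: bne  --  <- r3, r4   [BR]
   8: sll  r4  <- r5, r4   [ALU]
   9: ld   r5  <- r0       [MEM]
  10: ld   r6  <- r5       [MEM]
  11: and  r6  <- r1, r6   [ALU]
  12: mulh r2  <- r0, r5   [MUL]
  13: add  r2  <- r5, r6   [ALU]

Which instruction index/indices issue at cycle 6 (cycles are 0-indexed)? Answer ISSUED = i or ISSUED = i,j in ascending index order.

  cy0 -> i0+i1 (blt+sll) pair
  cy1 -> i2+i3 (and+sub) pair
  cy2 -> i4 (xor) RAW r1
  cy3 -> i5+i6 (and+sll) pair
  cy4 -> i7+i8 (bne+sll) pair
  cy5 -> i9 (ld) no-port MEM/MEM
  cy6 -> i10 (ld) RAW+WAW r6
  cy7 -> i11+i12 (and+mulh) pair
  cy8 -> i13 (add) tail

ISSUED = 10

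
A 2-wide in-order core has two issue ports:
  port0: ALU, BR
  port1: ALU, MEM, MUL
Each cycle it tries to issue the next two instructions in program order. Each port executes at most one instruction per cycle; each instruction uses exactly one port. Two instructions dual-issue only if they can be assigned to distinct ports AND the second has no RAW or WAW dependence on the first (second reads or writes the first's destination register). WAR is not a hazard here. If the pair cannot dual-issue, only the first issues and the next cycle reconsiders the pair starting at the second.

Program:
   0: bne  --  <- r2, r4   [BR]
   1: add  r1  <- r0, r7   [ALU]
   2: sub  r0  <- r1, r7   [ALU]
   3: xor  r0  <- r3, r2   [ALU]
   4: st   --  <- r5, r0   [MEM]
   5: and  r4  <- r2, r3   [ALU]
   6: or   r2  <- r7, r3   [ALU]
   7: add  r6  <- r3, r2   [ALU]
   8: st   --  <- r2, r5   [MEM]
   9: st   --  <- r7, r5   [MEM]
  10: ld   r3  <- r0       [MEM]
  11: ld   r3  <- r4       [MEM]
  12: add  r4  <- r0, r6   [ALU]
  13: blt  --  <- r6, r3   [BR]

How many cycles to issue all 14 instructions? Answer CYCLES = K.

0. bne/add @i0/i1  | 2-wide
1. sub @i2  | WAW r0
2. xor @i3  | RAW r0
3. st/and @i4/i5  | 2-wide
4. or @i6  | RAW r2
5. add/st @i7/i8  | 2-wide
6. st @i9  | no-port MEM/MEM
7. ld @i10  | no-port MEM/MEM
8. ld/add @i11/i12  | 2-wide
9. blt @i13  | tail

CYCLES = 10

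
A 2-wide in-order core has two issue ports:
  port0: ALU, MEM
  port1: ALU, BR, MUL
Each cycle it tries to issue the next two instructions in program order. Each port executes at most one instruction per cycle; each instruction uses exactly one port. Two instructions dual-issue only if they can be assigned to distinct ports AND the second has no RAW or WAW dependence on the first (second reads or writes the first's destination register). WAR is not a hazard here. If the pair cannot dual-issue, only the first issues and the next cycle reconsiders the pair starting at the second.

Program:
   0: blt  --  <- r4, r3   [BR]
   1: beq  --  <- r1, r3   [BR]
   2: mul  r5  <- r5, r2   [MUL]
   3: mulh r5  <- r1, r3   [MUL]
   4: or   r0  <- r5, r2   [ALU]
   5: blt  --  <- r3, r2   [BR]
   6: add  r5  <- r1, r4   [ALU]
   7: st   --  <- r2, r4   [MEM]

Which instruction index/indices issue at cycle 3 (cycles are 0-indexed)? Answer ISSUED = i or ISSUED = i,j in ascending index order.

  cy0 -> i0 (blt) no-port BR/BR
  cy1 -> i1 (beq) no-port BR/MUL
  cy2 -> i2 (mul) no-port MUL/MUL
  cy3 -> i3 (mulh) RAW r5
  cy4 -> i4+i5 (or/blt) dual
  cy5 -> i6+i7 (add/st) dual

ISSUED = 3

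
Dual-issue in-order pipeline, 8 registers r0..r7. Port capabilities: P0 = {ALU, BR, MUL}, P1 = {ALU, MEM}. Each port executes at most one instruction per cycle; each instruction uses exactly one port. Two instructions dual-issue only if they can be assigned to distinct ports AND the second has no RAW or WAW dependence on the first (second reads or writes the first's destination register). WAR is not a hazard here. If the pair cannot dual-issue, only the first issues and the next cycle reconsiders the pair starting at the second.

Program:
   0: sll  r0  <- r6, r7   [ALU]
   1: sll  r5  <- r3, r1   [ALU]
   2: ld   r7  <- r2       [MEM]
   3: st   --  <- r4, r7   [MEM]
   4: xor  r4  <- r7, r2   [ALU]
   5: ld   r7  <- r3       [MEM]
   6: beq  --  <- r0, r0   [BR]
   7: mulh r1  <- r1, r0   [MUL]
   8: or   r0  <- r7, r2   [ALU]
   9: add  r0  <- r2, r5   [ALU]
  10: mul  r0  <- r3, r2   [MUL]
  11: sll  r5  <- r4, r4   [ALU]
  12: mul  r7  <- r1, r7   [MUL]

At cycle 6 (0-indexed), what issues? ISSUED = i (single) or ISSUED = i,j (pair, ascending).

t=0 i0,i1:sll/sll ; pair
t=1 i2:ld ; no-port MEM/MEM
t=2 i3,i4:st/xor ; pair
t=3 i5,i6:ld/beq ; pair
t=4 i7,i8:mulh/or ; pair
t=5 i9:add ; WAW r0
t=6 i10,i11:mul/sll ; pair
t=7 i12:mul ; tail

ISSUED = 10,11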